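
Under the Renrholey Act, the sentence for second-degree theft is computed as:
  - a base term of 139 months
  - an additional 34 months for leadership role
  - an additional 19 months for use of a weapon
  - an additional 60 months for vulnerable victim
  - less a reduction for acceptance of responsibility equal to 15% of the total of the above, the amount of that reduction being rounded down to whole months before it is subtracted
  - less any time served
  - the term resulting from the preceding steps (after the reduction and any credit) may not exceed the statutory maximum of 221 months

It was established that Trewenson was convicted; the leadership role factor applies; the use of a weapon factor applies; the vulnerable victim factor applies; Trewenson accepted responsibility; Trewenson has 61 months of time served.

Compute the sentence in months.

Leadership role enhancement: +34 months
Use of a weapon enhancement: +19 months
Vulnerable victim enhancement: +60 months
Adjusted term: 139 months + 34 months + 19 months + 60 months = 252 months
Acceptance of responsibility reduction: 15% of 252 months = 37 months (rounded down)
After reduction: 252 − 37 = 215 months
Less time served: 215 months − 61 months = 154 months
Cap at 221 months: 154 months is within the cap, no reduction.

154 months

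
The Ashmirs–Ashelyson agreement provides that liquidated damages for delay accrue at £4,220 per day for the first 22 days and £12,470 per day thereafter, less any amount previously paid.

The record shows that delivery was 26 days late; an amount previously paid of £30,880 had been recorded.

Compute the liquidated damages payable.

First 22 days: 22 × £4,220 = £92,840
Remaining days: (26 − 22) × £12,470 = £49,880
Accrued per-day damages: £92,840 + £49,880 = £142,720
Less amount previously paid: £142,720 − £30,880 = £111,840

£111,840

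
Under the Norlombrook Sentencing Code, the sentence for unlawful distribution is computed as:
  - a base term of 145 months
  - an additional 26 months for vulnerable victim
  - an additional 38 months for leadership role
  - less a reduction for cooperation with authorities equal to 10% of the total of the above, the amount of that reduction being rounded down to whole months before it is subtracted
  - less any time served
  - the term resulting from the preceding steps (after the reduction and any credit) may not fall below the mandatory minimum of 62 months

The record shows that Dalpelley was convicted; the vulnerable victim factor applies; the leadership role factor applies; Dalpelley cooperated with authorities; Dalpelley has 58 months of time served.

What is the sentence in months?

Vulnerable victim enhancement: +26 months
Leadership role enhancement: +38 months
Adjusted term: 145 months + 26 months + 38 months = 209 months
Cooperation with authorities reduction: 10% of 209 months = 20 months (rounded down)
After reduction: 209 − 20 = 189 months
Less time served: 189 months − 58 months = 131 months
Minimum 62 months: 131 months meets the minimum, no increase.

131 months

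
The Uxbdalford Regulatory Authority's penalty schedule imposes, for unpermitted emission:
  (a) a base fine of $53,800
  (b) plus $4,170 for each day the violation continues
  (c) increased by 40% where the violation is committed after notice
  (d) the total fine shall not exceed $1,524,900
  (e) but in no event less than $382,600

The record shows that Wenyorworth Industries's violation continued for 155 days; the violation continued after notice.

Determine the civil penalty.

Per-day component: 155 × $4,170 = $646,350
Base plus per-day: $53,800 + $646,350 = $700,150
Enhancement: 40% of $700,150 = $280,060
Enhanced fine: $700,150 + $280,060 = $980,210
Cap at $1,524,900: $980,210 is within the cap, no reduction.
Minimum $382,600: $980,210 meets the minimum, no increase.

$980,210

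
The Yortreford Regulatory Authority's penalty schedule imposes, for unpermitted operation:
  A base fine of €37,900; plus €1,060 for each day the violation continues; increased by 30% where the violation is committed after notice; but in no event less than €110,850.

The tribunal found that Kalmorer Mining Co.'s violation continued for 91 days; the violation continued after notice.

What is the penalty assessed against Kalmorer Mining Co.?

€174,668

Per-day component: 91 × €1,060 = €96,460
Base plus per-day: €37,900 + €96,460 = €134,360
Enhancement: 30% of €134,360 = €40,308
Enhanced fine: €134,360 + €40,308 = €174,668
Minimum €110,850: €174,668 meets the minimum, no increase.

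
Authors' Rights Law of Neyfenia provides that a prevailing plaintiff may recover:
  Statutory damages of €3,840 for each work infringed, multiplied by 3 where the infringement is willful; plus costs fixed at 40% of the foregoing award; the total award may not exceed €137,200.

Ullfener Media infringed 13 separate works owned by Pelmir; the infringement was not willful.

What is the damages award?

Statutory damages: 13 × €3,840 = €49,920
Infringement not willful: no ×3 enhancement.
Costs: 40% of €49,920 = €19,968
Award plus costs: €49,920 + €19,968 = €69,888
Cap at €137,200: €69,888 is within the cap, no reduction.

€69,888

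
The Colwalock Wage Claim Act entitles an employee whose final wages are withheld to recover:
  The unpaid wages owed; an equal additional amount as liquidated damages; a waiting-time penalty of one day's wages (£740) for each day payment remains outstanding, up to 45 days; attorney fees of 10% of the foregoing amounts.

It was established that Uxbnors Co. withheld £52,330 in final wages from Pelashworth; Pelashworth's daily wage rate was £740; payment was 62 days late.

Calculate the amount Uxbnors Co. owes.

£151,756

Liquidated damages (equal amount): £52,330
Penalty days: min(62, 45) = 45
Waiting-time penalty: 45 × £740 = £33,300
Subtotal: £52,330 + £52,330 + £33,300 = £137,960
Attorney fees: 10% of £137,960 = £13,796
Total award: £137,960 + £13,796 = £151,756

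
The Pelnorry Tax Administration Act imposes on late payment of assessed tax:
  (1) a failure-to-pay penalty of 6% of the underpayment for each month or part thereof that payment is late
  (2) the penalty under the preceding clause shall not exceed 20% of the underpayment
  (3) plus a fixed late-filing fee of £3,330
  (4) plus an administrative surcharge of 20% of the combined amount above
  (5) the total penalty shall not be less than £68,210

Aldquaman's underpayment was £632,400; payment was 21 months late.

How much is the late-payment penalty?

£155,772

Accrued rate: 6% × 21 = 126%, capped at 20% → 20%
Failure-to-pay penalty: 20% of £632,400 = £126,480
Penalty before surcharge: £126,480 + £3,330 = £129,810
Administrative surcharge: 20% of £129,810 = £25,962
Total penalty: £129,810 + £25,962 = £155,772
Minimum £68,210: £155,772 meets the minimum, no increase.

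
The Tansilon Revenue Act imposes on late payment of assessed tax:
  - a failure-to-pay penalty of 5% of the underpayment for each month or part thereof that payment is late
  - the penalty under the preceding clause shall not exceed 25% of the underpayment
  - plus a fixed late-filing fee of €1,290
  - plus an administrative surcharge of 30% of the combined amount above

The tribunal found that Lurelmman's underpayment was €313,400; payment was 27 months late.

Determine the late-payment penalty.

€103,532

Accrued rate: 5% × 27 = 135%, capped at 25% → 25%
Failure-to-pay penalty: 25% of €313,400 = €78,350
Penalty before surcharge: €78,350 + €1,290 = €79,640
Administrative surcharge: 30% of €79,640 = €23,892
Total penalty: €79,640 + €23,892 = €103,532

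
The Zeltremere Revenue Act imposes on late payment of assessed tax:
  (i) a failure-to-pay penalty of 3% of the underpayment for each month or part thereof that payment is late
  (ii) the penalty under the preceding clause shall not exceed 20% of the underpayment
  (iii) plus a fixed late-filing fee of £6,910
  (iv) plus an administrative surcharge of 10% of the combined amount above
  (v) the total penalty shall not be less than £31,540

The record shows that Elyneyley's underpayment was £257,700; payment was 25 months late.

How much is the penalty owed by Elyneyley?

£64,295

Accrued rate: 3% × 25 = 75%, capped at 20% → 20%
Failure-to-pay penalty: 20% of £257,700 = £51,540
Penalty before surcharge: £51,540 + £6,910 = £58,450
Administrative surcharge: 10% of £58,450 = £5,845
Total penalty: £58,450 + £5,845 = £64,295
Minimum £31,540: £64,295 meets the minimum, no increase.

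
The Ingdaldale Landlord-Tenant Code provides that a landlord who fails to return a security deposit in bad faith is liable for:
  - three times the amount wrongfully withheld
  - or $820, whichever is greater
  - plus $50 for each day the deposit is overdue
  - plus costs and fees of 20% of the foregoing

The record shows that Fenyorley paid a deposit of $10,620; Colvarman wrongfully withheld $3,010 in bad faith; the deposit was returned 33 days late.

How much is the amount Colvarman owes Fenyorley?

Trebled: 3 × $3,010 = $9,030
Minimum $820: $9,030 meets the minimum, no increase.
Late-return penalty: 33 × $50 = $1,650
Damages plus late penalty: $9,030 + $1,650 = $10,680
Costs and fees: 20% of $10,680 = $2,136
Total recovery: $10,680 + $2,136 = $12,816

$12,816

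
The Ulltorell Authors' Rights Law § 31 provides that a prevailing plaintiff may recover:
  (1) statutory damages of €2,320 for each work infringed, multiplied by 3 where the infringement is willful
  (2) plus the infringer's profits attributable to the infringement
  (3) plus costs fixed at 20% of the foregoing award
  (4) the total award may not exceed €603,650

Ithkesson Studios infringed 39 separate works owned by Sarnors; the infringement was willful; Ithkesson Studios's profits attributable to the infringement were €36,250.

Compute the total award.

Award: €369,228

Statutory damages: 39 × €2,320 = €90,480
Trebled: 3 × €90,480 = €271,440
Combined award: €271,440 + €36,250 = €307,690
Costs: 20% of €307,690 = €61,538
Award plus costs: €307,690 + €61,538 = €369,228
Cap at €603,650: €369,228 is within the cap, no reduction.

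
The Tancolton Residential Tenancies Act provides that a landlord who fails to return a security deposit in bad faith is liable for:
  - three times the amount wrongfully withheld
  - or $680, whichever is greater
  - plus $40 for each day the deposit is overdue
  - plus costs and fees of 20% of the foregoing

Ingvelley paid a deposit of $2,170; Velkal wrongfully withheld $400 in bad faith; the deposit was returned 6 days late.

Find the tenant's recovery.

Trebled: 3 × $400 = $1,200
Minimum $680: $1,200 meets the minimum, no increase.
Late-return penalty: 6 × $40 = $240
Damages plus late penalty: $1,200 + $240 = $1,440
Costs and fees: 20% of $1,440 = $288
Total recovery: $1,440 + $288 = $1,728

$1,728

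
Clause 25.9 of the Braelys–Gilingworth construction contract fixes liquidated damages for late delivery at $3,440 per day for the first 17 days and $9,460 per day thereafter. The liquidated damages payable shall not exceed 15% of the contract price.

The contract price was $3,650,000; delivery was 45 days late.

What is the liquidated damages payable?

$323,360

First 17 days: 17 × $3,440 = $58,480
Remaining days: (45 − 17) × $9,460 = $264,880
Accrued per-day damages: $58,480 + $264,880 = $323,360
Cap: 15% of $3,650,000 = $547,500
Cap at $547,500: $323,360 is within the cap, no reduction.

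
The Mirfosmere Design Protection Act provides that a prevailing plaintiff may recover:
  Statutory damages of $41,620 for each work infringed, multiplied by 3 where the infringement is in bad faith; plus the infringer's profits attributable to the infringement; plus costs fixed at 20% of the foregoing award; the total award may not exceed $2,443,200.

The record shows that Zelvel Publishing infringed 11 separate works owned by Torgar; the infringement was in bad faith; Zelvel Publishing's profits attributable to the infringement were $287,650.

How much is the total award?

$1,993,332

Statutory damages: 11 × $41,620 = $457,820
Trebled: 3 × $457,820 = $1,373,460
Combined award: $1,373,460 + $287,650 = $1,661,110
Costs: 20% of $1,661,110 = $332,222
Award plus costs: $1,661,110 + $332,222 = $1,993,332
Cap at $2,443,200: $1,993,332 is within the cap, no reduction.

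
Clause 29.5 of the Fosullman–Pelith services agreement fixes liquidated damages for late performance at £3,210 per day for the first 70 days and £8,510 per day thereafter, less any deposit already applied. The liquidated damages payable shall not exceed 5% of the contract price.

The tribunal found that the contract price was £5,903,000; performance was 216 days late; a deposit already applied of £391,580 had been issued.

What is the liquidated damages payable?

£295,150

First 70 days: 70 × £3,210 = £224,700
Remaining days: (216 − 70) × £8,510 = £1,242,460
Accrued per-day damages: £224,700 + £1,242,460 = £1,467,160
Less deposit already applied: £1,467,160 − £391,580 = £1,075,580
Cap: 5% of £5,903,000 = £295,150
Cap at £295,150: £1,075,580 exceeds the cap → £295,150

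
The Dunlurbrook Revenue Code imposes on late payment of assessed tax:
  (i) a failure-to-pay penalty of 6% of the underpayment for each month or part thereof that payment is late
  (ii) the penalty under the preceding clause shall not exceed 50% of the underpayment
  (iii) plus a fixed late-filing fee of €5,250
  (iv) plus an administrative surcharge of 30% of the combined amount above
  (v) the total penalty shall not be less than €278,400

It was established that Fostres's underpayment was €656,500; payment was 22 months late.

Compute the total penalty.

€433,550

Accrued rate: 6% × 22 = 132%, capped at 50% → 50%
Failure-to-pay penalty: 50% of €656,500 = €328,250
Penalty before surcharge: €328,250 + €5,250 = €333,500
Administrative surcharge: 30% of €333,500 = €100,050
Total penalty: €333,500 + €100,050 = €433,550
Minimum €278,400: €433,550 meets the minimum, no increase.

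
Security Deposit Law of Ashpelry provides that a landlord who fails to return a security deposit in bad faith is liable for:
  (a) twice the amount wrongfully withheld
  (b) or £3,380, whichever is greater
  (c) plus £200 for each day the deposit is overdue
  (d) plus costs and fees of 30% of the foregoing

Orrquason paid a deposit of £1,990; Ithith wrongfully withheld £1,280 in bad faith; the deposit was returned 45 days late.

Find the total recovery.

Doubled: 2 × £1,280 = £2,560
Minimum £3,380: £2,560 is below the minimum → £3,380
Late-return penalty: 45 × £200 = £9,000
Damages plus late penalty: £3,380 + £9,000 = £12,380
Costs and fees: 30% of £12,380 = £3,714
Total recovery: £12,380 + £3,714 = £16,094

£16,094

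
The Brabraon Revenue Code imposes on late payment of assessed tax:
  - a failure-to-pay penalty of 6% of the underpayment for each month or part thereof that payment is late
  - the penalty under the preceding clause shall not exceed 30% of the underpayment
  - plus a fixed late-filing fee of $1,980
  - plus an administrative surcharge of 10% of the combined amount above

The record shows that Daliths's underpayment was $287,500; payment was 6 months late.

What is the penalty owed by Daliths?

Accrued rate: 6% × 6 = 36%, capped at 30% → 30%
Failure-to-pay penalty: 30% of $287,500 = $86,250
Penalty before surcharge: $86,250 + $1,980 = $88,230
Administrative surcharge: 10% of $88,230 = $8,823
Total penalty: $88,230 + $8,823 = $97,053

Penalty: $97,053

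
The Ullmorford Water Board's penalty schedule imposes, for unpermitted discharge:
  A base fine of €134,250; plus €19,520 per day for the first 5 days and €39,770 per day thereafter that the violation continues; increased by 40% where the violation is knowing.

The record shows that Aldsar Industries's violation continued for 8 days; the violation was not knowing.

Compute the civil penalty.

First 5 days: 5 × €19,520 = €97,600
Remaining days: (8 − 5) × €39,770 = €119,310
Per-day component: €97,600 + €119,310 = €216,910
Base plus per-day: €134,250 + €216,910 = €351,160
The violation was not knowing: no 40% increase.

€351,160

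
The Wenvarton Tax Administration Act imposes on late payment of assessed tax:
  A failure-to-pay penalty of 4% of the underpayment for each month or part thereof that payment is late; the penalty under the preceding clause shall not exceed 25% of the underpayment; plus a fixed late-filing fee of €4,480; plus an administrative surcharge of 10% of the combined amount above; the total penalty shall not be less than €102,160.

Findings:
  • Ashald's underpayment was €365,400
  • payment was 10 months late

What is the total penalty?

Penalty: €105,413

Accrued rate: 4% × 10 = 40%, capped at 25% → 25%
Failure-to-pay penalty: 25% of €365,400 = €91,350
Penalty before surcharge: €91,350 + €4,480 = €95,830
Administrative surcharge: 10% of €95,830 = €9,583
Total penalty: €95,830 + €9,583 = €105,413
Minimum €102,160: €105,413 meets the minimum, no increase.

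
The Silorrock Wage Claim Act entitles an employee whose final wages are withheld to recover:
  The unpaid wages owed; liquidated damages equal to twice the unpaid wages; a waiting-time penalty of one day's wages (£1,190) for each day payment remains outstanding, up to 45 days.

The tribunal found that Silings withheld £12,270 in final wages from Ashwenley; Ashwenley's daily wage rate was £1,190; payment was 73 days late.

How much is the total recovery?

£90,360

Doubled: 2 × £12,270 = £24,540
Penalty days: min(73, 45) = 45
Waiting-time penalty: 45 × £1,190 = £53,550
Total award: £12,270 + £24,540 + £53,550 = £90,360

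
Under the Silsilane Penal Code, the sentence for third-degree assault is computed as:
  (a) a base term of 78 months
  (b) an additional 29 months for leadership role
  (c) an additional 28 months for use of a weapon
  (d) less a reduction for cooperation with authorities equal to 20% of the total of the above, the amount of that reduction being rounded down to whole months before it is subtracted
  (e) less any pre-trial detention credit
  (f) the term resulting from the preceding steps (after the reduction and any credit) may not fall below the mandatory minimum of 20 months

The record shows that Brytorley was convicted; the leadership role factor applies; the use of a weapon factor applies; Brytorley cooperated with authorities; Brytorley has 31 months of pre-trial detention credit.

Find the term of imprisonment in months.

77 months

Leadership role enhancement: +29 months
Use of a weapon enhancement: +28 months
Adjusted term: 78 months + 29 months + 28 months = 135 months
Cooperation with authorities reduction: 20% of 135 months = 27 months (rounded down)
After reduction: 135 − 27 = 108 months
Less pre-trial detention credit: 108 months − 31 months = 77 months
Minimum 20 months: 77 months meets the minimum, no increase.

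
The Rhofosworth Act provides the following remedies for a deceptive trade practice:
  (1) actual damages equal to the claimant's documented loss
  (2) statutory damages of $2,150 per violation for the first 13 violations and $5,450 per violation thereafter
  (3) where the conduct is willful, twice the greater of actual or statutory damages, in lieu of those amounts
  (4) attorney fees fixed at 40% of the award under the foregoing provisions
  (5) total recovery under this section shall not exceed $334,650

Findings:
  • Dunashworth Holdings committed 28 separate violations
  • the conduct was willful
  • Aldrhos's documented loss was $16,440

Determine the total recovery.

$307,160

First 13 violations: 13 × $2,150 = $27,950
Remaining violations: (28 − 13) × $5,450 = $81,750
Statutory damages: $27,950 + $81,750 = $109,700
Greater of actual damages ($16,440) or statutory damages ($109,700): $109,700
Doubled: 2 × $109,700 = $219,400
Attorney fees: 40% of $219,400 = $87,760
Total before cap: $219,400 + $87,760 = $307,160
Cap at $334,650: $307,160 is within the cap, no reduction.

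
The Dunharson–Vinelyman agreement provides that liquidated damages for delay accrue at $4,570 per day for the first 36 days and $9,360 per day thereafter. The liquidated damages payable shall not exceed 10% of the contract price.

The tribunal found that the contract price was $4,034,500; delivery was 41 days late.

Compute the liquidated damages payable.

First 36 days: 36 × $4,570 = $164,520
Remaining days: (41 − 36) × $9,360 = $46,800
Accrued per-day damages: $164,520 + $46,800 = $211,320
Cap: 10% of $4,034,500 = $403,450
Cap at $403,450: $211,320 is within the cap, no reduction.

$211,320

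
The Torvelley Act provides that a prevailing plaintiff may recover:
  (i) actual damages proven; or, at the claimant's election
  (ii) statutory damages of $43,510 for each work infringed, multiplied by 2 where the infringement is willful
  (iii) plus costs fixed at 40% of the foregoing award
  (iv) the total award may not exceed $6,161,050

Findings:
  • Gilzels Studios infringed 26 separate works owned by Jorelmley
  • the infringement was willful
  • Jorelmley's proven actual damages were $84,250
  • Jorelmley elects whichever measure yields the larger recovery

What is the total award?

$3,167,528

Statutory damages: 26 × $43,510 = $1,131,260
Doubled: 2 × $1,131,260 = $2,262,520
Greater of actual damages ($84,250) or enhanced statutory damages ($2,262,520): $2,262,520
Costs: 40% of $2,262,520 = $905,008
Award plus costs: $2,262,520 + $905,008 = $3,167,528
Cap at $6,161,050: $3,167,528 is within the cap, no reduction.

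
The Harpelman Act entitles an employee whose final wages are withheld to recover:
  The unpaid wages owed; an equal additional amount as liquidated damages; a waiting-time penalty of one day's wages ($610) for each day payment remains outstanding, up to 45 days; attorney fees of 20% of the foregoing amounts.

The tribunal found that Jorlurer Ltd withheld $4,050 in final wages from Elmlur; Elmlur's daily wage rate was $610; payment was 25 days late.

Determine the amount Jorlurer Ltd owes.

Liquidated damages (equal amount): $4,050
Penalty days: min(25, 45) = 25
Waiting-time penalty: 25 × $610 = $15,250
Subtotal: $4,050 + $4,050 + $15,250 = $23,350
Attorney fees: 20% of $23,350 = $4,670
Total award: $23,350 + $4,670 = $28,020

$28,020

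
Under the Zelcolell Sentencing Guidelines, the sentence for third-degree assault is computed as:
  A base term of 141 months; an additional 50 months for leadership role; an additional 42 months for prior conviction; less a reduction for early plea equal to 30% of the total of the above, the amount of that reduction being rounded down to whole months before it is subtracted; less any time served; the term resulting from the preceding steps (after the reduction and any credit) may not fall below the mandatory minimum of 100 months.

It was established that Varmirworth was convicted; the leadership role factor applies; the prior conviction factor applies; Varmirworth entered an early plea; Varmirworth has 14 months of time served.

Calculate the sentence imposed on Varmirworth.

Leadership role enhancement: +50 months
Prior conviction enhancement: +42 months
Adjusted term: 141 months + 50 months + 42 months = 233 months
Early plea reduction: 30% of 233 months = 69 months (rounded down)
After reduction: 233 − 69 = 164 months
Less time served: 164 months − 14 months = 150 months
Minimum 100 months: 150 months meets the minimum, no increase.

Sentence: 150 months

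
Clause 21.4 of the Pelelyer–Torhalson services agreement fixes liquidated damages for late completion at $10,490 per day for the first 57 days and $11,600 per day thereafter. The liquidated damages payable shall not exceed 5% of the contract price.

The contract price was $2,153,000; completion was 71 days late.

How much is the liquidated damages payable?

First 57 days: 57 × $10,490 = $597,930
Remaining days: (71 − 57) × $11,600 = $162,400
Accrued per-day damages: $597,930 + $162,400 = $760,330
Cap: 5% of $2,153,000 = $107,650
Cap at $107,650: $760,330 exceeds the cap → $107,650

$107,650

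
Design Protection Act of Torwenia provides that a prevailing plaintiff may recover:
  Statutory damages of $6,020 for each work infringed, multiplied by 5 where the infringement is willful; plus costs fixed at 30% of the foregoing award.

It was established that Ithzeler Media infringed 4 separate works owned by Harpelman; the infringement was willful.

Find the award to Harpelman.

Award: $156,520

Statutory damages: 4 × $6,020 = $24,080
Multiplied by 5: 5 × $24,080 = $120,400
Costs: 30% of $120,400 = $36,120
Award plus costs: $120,400 + $36,120 = $156,520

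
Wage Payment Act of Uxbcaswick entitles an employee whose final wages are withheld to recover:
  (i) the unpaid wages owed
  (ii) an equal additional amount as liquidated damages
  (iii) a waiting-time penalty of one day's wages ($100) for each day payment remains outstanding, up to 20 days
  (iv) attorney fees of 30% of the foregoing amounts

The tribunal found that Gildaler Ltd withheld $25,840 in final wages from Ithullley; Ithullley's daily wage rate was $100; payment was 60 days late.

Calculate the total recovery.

Liquidated damages (equal amount): $25,840
Penalty days: min(60, 20) = 20
Waiting-time penalty: 20 × $100 = $2,000
Subtotal: $25,840 + $25,840 + $2,000 = $53,680
Attorney fees: 30% of $53,680 = $16,104
Total award: $53,680 + $16,104 = $69,784

$69,784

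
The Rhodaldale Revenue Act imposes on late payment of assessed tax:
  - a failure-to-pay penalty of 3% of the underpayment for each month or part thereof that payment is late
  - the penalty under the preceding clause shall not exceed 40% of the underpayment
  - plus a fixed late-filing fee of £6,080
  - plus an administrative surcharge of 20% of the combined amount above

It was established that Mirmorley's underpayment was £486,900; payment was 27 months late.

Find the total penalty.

£241,008

Accrued rate: 3% × 27 = 81%, capped at 40% → 40%
Failure-to-pay penalty: 40% of £486,900 = £194,760
Penalty before surcharge: £194,760 + £6,080 = £200,840
Administrative surcharge: 20% of £200,840 = £40,168
Total penalty: £200,840 + £40,168 = £241,008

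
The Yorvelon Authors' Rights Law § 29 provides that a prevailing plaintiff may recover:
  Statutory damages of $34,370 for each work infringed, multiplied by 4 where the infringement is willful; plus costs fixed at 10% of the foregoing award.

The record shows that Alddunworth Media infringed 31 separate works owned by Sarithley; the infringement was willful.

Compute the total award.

Statutory damages: 31 × $34,370 = $1,065,470
Multiplied by 4: 4 × $1,065,470 = $4,261,880
Costs: 10% of $4,261,880 = $426,188
Award plus costs: $4,261,880 + $426,188 = $4,688,068

$4,688,068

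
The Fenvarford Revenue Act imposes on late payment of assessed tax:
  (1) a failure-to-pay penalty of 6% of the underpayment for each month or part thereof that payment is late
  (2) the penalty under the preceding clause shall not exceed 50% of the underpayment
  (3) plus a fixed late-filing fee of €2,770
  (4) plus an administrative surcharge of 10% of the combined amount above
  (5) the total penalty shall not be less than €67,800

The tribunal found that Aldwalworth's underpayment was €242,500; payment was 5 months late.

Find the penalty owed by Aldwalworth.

€83,072

Accrued rate: 6% × 5 = 30%, capped at 50% → 30%
Failure-to-pay penalty: 30% of €242,500 = €72,750
Penalty before surcharge: €72,750 + €2,770 = €75,520
Administrative surcharge: 10% of €75,520 = €7,552
Total penalty: €75,520 + €7,552 = €83,072
Minimum €67,800: €83,072 meets the minimum, no increase.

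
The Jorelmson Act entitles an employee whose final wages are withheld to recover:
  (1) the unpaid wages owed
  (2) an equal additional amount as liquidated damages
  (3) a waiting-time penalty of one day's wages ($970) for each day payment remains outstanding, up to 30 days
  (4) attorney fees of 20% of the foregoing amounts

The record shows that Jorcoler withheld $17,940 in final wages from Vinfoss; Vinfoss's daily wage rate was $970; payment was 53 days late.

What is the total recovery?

Liquidated damages (equal amount): $17,940
Penalty days: min(53, 30) = 30
Waiting-time penalty: 30 × $970 = $29,100
Subtotal: $17,940 + $17,940 + $29,100 = $64,980
Attorney fees: 20% of $64,980 = $12,996
Total award: $64,980 + $12,996 = $77,976

$77,976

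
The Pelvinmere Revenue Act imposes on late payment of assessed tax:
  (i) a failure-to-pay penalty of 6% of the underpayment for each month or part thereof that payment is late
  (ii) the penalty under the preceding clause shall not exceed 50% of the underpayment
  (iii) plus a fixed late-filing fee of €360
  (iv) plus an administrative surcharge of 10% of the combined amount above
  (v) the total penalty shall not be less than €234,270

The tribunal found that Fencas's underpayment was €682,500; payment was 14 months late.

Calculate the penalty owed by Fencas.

Penalty: €375,771

Accrued rate: 6% × 14 = 84%, capped at 50% → 50%
Failure-to-pay penalty: 50% of €682,500 = €341,250
Penalty before surcharge: €341,250 + €360 = €341,610
Administrative surcharge: 10% of €341,610 = €34,161
Total penalty: €341,610 + €34,161 = €375,771
Minimum €234,270: €375,771 meets the minimum, no increase.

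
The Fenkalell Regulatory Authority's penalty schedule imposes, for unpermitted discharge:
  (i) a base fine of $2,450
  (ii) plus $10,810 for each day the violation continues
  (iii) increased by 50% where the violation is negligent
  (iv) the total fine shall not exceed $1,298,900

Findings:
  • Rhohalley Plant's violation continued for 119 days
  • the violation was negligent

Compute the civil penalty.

Per-day component: 119 × $10,810 = $1,286,390
Base plus per-day: $2,450 + $1,286,390 = $1,288,840
Enhancement: 50% of $1,288,840 = $644,420
Enhanced fine: $1,288,840 + $644,420 = $1,933,260
Cap at $1,298,900: $1,933,260 exceeds the cap → $1,298,900

Civil penalty: $1,298,900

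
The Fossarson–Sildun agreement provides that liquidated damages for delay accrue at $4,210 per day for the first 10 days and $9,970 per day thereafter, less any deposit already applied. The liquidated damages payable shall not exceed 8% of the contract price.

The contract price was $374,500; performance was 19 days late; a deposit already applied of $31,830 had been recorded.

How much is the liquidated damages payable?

$29,960

First 10 days: 10 × $4,210 = $42,100
Remaining days: (19 − 10) × $9,970 = $89,730
Accrued per-day damages: $42,100 + $89,730 = $131,830
Less deposit already applied: $131,830 − $31,830 = $100,000
Cap: 8% of $374,500 = $29,960
Cap at $29,960: $100,000 exceeds the cap → $29,960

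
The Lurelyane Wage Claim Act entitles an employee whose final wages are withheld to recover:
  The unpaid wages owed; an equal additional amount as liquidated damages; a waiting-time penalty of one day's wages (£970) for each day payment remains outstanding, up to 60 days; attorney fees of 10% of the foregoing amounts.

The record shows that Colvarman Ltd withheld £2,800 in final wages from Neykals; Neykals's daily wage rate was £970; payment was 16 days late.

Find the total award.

£23,232

Liquidated damages (equal amount): £2,800
Penalty days: min(16, 60) = 16
Waiting-time penalty: 16 × £970 = £15,520
Subtotal: £2,800 + £2,800 + £15,520 = £21,120
Attorney fees: 10% of £21,120 = £2,112
Total award: £21,120 + £2,112 = £23,232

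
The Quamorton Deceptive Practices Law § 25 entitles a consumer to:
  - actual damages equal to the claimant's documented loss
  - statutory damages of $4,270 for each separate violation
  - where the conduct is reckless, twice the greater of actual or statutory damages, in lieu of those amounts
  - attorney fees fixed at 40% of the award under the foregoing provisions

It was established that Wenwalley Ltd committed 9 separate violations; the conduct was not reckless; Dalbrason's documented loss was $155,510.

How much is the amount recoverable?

Statutory damages: 9 × $4,270 = $38,430
Conduct not reckless: the in-lieu enhancement does not apply.
Actual plus statutory damages: $155,510 + $38,430 = $193,940
Attorney fees: 40% of $193,940 = $77,576
Total recovery: $193,940 + $77,576 = $271,516

$271,516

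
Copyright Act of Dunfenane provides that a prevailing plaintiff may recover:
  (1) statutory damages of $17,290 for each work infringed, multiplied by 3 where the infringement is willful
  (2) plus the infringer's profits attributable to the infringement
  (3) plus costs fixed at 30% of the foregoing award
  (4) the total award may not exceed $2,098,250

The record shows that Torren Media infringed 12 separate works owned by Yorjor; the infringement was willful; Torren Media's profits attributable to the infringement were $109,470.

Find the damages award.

$951,483

Statutory damages: 12 × $17,290 = $207,480
Trebled: 3 × $207,480 = $622,440
Combined award: $622,440 + $109,470 = $731,910
Costs: 30% of $731,910 = $219,573
Award plus costs: $731,910 + $219,573 = $951,483
Cap at $2,098,250: $951,483 is within the cap, no reduction.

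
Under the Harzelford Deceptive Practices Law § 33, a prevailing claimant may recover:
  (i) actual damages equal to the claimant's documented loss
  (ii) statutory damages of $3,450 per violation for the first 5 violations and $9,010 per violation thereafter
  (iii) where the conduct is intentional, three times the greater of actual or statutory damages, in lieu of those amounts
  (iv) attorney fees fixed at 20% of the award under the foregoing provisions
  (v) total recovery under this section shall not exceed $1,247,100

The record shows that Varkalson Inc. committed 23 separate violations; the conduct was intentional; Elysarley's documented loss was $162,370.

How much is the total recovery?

$645,948

First 5 violations: 5 × $3,450 = $17,250
Remaining violations: (23 − 5) × $9,010 = $162,180
Statutory damages: $17,250 + $162,180 = $179,430
Greater of actual damages ($162,370) or statutory damages ($179,430): $179,430
Trebled: 3 × $179,430 = $538,290
Attorney fees: 20% of $538,290 = $107,658
Total before cap: $538,290 + $107,658 = $645,948
Cap at $1,247,100: $645,948 is within the cap, no reduction.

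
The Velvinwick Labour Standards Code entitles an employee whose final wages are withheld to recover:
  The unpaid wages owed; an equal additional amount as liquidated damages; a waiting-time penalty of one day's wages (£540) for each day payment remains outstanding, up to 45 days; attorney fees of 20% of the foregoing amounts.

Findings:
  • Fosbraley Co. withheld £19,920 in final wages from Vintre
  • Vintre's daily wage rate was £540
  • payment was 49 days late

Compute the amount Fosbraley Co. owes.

£76,968

Liquidated damages (equal amount): £19,920
Penalty days: min(49, 45) = 45
Waiting-time penalty: 45 × £540 = £24,300
Subtotal: £19,920 + £19,920 + £24,300 = £64,140
Attorney fees: 20% of £64,140 = £12,828
Total award: £64,140 + £12,828 = £76,968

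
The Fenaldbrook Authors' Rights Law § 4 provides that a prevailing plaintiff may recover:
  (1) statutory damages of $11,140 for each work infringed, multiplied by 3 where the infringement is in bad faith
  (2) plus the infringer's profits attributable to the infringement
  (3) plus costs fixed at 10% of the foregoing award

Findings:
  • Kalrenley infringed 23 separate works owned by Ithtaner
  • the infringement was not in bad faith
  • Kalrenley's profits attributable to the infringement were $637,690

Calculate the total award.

$983,301

Statutory damages: 23 × $11,140 = $256,220
Infringement not in bad faith: no ×3 enhancement.
Combined award: $256,220 + $637,690 = $893,910
Costs: 10% of $893,910 = $89,391
Award plus costs: $893,910 + $89,391 = $983,301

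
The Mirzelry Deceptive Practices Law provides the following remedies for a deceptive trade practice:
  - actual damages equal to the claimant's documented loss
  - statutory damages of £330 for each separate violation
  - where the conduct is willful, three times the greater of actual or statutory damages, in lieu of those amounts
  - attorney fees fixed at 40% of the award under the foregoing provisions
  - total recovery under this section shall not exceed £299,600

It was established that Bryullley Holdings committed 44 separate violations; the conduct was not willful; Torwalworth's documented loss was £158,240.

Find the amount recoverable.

Statutory damages: 44 × £330 = £14,520
Conduct not willful: the in-lieu enhancement does not apply.
Actual plus statutory damages: £158,240 + £14,520 = £172,760
Attorney fees: 40% of £172,760 = £69,104
Total before cap: £172,760 + £69,104 = £241,864
Cap at £299,600: £241,864 is within the cap, no reduction.

£241,864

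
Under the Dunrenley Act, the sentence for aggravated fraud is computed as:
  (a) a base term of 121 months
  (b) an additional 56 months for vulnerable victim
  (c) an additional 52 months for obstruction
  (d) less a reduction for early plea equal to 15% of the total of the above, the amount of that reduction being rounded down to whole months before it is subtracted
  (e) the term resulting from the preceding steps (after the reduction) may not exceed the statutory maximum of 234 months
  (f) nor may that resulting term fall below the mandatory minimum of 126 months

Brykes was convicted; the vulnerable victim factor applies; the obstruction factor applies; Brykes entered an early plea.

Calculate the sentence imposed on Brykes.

195 months

Vulnerable victim enhancement: +56 months
Obstruction enhancement: +52 months
Adjusted term: 121 months + 56 months + 52 months = 229 months
Early plea reduction: 15% of 229 months = 34 months (rounded down)
After reduction: 229 − 34 = 195 months
Cap at 234 months: 195 months is within the cap, no reduction.
Minimum 126 months: 195 months meets the minimum, no increase.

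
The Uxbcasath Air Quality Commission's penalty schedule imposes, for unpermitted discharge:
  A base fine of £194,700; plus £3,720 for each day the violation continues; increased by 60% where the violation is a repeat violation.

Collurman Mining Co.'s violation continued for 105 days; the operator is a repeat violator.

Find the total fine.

£936,480

Per-day component: 105 × £3,720 = £390,600
Base plus per-day: £194,700 + £390,600 = £585,300
Enhancement: 60% of £585,300 = £351,180
Enhanced fine: £585,300 + £351,180 = £936,480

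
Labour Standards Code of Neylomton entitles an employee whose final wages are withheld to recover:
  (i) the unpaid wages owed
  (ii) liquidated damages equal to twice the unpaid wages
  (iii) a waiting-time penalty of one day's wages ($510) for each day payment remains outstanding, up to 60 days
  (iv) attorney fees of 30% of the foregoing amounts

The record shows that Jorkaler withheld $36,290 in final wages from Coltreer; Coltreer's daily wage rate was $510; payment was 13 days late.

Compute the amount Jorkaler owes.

Doubled: 2 × $36,290 = $72,580
Penalty days: min(13, 60) = 13
Waiting-time penalty: 13 × $510 = $6,630
Subtotal: $36,290 + $72,580 + $6,630 = $115,500
Attorney fees: 30% of $115,500 = $34,650
Total award: $115,500 + $34,650 = $150,150

$150,150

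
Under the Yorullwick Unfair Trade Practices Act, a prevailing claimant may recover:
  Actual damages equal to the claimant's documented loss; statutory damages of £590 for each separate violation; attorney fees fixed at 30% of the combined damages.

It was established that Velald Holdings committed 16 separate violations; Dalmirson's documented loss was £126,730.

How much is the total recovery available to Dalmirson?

Statutory damages: 16 × £590 = £9,440
Combined damages: £126,730 + £9,440 = £136,170
Attorney fees: 30% of £136,170 = £40,851
Total recovery: £136,170 + £40,851 = £177,021

Total recovery: £177,021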